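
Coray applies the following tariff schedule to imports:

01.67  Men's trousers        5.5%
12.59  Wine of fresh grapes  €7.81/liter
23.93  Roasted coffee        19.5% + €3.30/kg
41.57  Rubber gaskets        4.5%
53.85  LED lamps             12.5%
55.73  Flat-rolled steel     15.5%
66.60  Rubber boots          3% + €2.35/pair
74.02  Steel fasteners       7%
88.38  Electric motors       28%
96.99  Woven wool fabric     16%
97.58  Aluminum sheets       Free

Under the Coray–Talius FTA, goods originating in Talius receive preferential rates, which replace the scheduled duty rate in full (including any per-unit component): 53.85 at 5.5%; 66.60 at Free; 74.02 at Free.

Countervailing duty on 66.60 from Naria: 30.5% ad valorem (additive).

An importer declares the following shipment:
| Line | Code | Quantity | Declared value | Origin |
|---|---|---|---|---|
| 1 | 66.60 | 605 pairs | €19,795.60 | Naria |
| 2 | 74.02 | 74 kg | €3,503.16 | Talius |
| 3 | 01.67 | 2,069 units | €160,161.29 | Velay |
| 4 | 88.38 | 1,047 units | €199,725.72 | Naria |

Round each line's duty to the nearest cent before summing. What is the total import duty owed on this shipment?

Line 1 (66.60, Naria, 605 pairs, €19,795.60):
Base rate for 66.60 is 3% + €2.35/pair.
66.60 has an FTA preferential rate, but origin Naria is not Talius; base rate stands.
Additional duty on 66.60 from Naria: +30.5%. Applied ad valorem rate: 3% + 30.5% = 33.5%.
Duty = €19,795.60 × 33.5% + 605 × €2.35 = €8,053.28.
Line 2 (74.02, Talius, 74 kg, €3,503.16):
Base rate for 74.02 is 7%.
Origin Talius qualifies under the Coray–Talius agreement and 74.02 is covered: preferential rate Free applies instead.
Duty = €3,503.16 × 0% = €0.00.
Line 3 (01.67, Velay, 2,069 units, €160,161.29):
Base rate for 01.67 is 5.5%.
Duty = €160,161.29 × 5.5% = €8,808.87.
Line 4 (88.38, Naria, 1,047 units, €199,725.72):
Base rate for 88.38 is 28%.
Duty = €199,725.72 × 28% = €55,923.20.
Total = €8,053.28 + €0.00 + €8,808.87 + €55,923.20 = €72,785.35.

€72,785.35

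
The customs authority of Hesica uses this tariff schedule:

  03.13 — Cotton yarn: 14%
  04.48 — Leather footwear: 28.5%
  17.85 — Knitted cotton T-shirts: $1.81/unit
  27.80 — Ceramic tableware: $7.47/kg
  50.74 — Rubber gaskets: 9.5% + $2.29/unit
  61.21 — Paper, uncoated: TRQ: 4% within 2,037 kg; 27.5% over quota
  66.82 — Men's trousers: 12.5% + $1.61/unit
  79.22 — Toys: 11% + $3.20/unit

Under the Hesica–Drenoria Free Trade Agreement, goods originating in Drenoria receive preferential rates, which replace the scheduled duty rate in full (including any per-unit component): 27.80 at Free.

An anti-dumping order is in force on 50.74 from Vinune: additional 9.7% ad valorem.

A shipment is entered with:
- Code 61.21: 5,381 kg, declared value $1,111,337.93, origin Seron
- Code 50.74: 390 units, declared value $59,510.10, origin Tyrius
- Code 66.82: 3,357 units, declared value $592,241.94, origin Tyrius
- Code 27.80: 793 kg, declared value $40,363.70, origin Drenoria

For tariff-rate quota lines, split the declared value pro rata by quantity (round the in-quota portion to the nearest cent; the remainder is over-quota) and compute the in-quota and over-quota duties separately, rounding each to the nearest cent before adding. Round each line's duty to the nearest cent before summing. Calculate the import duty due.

$292,734.62

Line 1 (61.21, Seron, 5,381 kg, $1,111,337.93):
Code 61.21 is under a tariff-rate quota (threshold 2,037 kg). In-quota: 2,037 kg at 4%; over-quota: 3,344 kg at 27.5%.
Pro-rata value split: in-quota = $1,111,337.93 × 2,037/5,381 = $420,701.61; over-quota = $1,111,337.93 − $420,701.61 = $690,636.32.
In-quota duty = $420,701.61 × 4% = $16,828.06. Over-quota duty = $690,636.32 × 27.5% = $189,924.99.
Line duty = $16,828.06 + $189,924.99 = $206,753.05.
Line 2 (50.74, Tyrius, 390 units, $59,510.10):
Base rate for 50.74 is 9.5% + $2.29/unit.
The additional-duty order on 50.74 targets Vinune, not Tyrius; it does not apply.
Duty = $59,510.10 × 9.5% + 390 × $2.29 = $6,546.56.
Line 3 (66.82, Tyrius, 3,357 units, $592,241.94):
Base rate for 66.82 is 12.5% + $1.61/unit.
Duty = $592,241.94 × 12.5% + 3,357 × $1.61 = $79,435.01.
Line 4 (27.80, Drenoria, 793 kg, $40,363.70):
Base rate for 27.80 is $7.47/kg.
Origin Drenoria qualifies under the Hesica–Drenoria agreement and 27.80 is covered: preferential rate Free applies instead.
Duty = $40,363.70 × 0% = $0.00.
Total = $206,753.05 + $6,546.56 + $79,435.01 + $0.00 = $292,734.62.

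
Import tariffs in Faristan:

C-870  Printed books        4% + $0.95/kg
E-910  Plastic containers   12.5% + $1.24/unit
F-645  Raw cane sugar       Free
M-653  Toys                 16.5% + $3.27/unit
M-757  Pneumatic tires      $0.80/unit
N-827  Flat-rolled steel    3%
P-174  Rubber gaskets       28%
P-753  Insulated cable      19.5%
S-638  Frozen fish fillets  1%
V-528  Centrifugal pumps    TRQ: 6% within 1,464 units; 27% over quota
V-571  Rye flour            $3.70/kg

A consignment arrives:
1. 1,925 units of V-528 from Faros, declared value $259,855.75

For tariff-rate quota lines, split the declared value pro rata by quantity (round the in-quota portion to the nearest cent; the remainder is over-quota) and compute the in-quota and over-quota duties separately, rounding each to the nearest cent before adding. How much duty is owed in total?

Line 1 (V-528, Faros, 1,925 units, $259,855.75):
Code V-528 is under a tariff-rate quota (threshold 1,464 units). In-quota: 1,464 units at 6%; over-quota: 461 units at 27%.
Pro-rata value split: in-quota = $259,855.75 × 1,464/1,925 = $197,625.36; over-quota = $259,855.75 − $197,625.36 = $62,230.39.
In-quota duty = $197,625.36 × 6% = $11,857.52. Over-quota duty = $62,230.39 × 27% = $16,802.21.
Line duty = $11,857.52 + $16,802.21 = $28,659.73.

$28,659.73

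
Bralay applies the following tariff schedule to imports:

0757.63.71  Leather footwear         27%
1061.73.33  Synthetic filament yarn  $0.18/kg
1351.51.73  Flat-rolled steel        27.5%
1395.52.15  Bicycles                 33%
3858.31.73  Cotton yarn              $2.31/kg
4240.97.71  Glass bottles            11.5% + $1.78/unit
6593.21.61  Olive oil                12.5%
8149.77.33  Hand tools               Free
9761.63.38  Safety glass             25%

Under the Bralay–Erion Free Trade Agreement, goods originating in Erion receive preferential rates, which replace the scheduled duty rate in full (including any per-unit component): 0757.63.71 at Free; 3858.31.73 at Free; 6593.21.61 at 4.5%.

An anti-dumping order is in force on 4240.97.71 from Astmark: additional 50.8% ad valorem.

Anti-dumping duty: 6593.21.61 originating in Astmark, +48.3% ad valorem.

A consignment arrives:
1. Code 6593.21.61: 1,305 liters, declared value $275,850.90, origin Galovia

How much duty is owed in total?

Line 1 (6593.21.61, Galovia, 1,305 liters, $275,850.90):
Base rate for 6593.21.61 is 12.5%.
6593.21.61 has an FTA preferential rate, but origin Galovia is not Erion; base rate stands.
The additional-duty order on 6593.21.61 targets Astmark, not Galovia; it does not apply.
Duty = $275,850.90 × 12.5% = $34,481.36.

$34,481.36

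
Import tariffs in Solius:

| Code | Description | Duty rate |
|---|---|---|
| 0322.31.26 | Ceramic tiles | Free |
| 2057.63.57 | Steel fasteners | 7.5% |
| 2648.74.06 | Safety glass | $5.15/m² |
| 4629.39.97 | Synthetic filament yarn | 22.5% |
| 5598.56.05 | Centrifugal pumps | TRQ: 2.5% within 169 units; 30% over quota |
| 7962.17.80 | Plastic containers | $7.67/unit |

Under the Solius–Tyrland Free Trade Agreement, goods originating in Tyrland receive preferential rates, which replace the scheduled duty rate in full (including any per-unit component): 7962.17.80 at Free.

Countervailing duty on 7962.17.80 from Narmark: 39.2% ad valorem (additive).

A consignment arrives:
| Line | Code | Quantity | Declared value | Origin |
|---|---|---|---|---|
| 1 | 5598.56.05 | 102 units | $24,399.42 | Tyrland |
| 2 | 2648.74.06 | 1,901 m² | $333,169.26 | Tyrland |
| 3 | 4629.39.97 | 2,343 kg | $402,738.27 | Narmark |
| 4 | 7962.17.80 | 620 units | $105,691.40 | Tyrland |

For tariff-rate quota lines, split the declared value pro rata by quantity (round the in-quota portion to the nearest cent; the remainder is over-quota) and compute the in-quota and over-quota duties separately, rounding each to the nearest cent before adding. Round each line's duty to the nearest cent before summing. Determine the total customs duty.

Line 1 (5598.56.05, Tyrland, 102 units, $24,399.42):
Code 5598.56.05 is under a tariff-rate quota (threshold 169 units). Quantity 102 units is within the quota, so the in-quota rate 2.5% applies to the full value.
Duty = $24,399.42 × 2.5% = $609.99.
Line 2 (2648.74.06, Tyrland, 1,901 m², $333,169.26):
Base rate for 2648.74.06 is $5.15/m².
Origin Tyrland is the FTA partner but 2648.74.06 is not on the preference list; base rate stands.
Duty = 1,901 × $5.15 = $9,790.15.
Line 3 (4629.39.97, Narmark, 2,343 kg, $402,738.27):
Base rate for 4629.39.97 is 22.5%.
Duty = $402,738.27 × 22.5% = $90,616.11.
Line 4 (7962.17.80, Tyrland, 620 units, $105,691.40):
Base rate for 7962.17.80 is $7.67/unit.
Origin Tyrland qualifies under the Solius–Tyrland agreement and 7962.17.80 is covered: preferential rate Free applies instead.
The additional-duty order on 7962.17.80 targets Narmark, not Tyrland; it does not apply.
Duty = $105,691.40 × 0% = $0.00.
Total = $609.99 + $9,790.15 + $90,616.11 + $0.00 = $101,016.25.

$101,016.25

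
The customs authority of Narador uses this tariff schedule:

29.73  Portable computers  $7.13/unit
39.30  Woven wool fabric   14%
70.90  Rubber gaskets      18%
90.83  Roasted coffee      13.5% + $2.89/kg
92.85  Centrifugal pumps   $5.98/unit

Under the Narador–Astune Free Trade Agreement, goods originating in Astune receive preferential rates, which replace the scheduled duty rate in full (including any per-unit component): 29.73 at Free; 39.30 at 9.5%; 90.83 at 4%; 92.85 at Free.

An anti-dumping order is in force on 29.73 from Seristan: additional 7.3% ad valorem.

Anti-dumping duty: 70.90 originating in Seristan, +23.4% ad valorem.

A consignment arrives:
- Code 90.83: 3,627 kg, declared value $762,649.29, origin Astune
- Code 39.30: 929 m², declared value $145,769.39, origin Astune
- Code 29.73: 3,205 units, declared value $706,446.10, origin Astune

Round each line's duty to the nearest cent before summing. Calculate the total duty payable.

Line 1 (90.83, Astune, 3,627 kg, $762,649.29):
Base rate for 90.83 is 13.5% + $2.89/kg.
Origin Astune qualifies under the Narador–Astune agreement and 90.83 is covered: preferential rate 4% applies instead.
Duty = $762,649.29 × 4% = $30,505.97.
Line 2 (39.30, Astune, 929 m², $145,769.39):
Base rate for 39.30 is 14%.
Origin Astune qualifies under the Narador–Astune agreement and 39.30 is covered: preferential rate 9.5% applies instead.
Duty = $145,769.39 × 9.5% = $13,848.09.
Line 3 (29.73, Astune, 3,205 units, $706,446.10):
Base rate for 29.73 is $7.13/unit.
Origin Astune qualifies under the Narador–Astune agreement and 29.73 is covered: preferential rate Free applies instead.
The additional-duty order on 29.73 targets Seristan, not Astune; it does not apply.
Duty = $706,446.10 × 0% = $0.00.
Total = $30,505.97 + $13,848.09 + $0.00 = $44,354.06.

$44,354.06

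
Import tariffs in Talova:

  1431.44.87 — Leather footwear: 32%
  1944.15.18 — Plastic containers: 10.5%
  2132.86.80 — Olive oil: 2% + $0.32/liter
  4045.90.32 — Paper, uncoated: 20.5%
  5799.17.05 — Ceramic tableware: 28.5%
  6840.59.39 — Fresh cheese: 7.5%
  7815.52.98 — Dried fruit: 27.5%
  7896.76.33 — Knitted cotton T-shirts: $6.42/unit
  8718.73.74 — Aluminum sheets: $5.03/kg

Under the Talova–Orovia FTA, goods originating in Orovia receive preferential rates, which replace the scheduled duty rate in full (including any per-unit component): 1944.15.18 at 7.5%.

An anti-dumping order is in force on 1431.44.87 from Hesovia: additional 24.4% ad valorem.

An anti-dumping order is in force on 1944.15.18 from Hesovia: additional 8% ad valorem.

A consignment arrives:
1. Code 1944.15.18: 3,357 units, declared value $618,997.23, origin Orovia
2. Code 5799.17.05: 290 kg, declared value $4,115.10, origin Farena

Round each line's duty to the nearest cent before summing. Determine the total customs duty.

$47,597.59

Line 1 (1944.15.18, Orovia, 3,357 units, $618,997.23):
Base rate for 1944.15.18 is 10.5%.
Origin Orovia qualifies under the Talova–Orovia agreement and 1944.15.18 is covered: preferential rate 7.5% applies instead.
The additional-duty order on 1944.15.18 targets Hesovia, not Orovia; it does not apply.
Duty = $618,997.23 × 7.5% = $46,424.79.
Line 2 (5799.17.05, Farena, 290 kg, $4,115.10):
Base rate for 5799.17.05 is 28.5%.
Duty = $4,115.10 × 28.5% = $1,172.80.
Total = $46,424.79 + $1,172.80 = $47,597.59.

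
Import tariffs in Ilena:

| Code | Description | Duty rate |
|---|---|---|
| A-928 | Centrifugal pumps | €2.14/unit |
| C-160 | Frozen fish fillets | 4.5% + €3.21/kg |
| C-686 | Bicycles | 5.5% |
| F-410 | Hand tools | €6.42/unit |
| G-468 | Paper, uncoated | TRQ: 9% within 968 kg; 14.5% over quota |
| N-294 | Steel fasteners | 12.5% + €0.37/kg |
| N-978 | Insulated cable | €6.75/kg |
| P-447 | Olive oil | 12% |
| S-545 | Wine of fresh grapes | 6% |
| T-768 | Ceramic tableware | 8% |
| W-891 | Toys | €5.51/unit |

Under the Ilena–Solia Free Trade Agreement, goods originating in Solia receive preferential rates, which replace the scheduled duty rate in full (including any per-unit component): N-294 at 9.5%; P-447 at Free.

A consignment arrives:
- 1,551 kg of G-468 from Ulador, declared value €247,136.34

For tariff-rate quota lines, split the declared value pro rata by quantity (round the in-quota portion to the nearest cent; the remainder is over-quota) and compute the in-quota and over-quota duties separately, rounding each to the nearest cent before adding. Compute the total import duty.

Line 1 (G-468, Ulador, 1,551 kg, €247,136.34):
Code G-468 is under a tariff-rate quota (threshold 968 kg). In-quota: 968 kg at 9%; over-quota: 583 kg at 14.5%.
Pro-rata value split: in-quota = €247,136.34 × 968/1,551 = €154,241.12; over-quota = €247,136.34 − €154,241.12 = €92,895.22.
In-quota duty = €154,241.12 × 9% = €13,881.70. Over-quota duty = €92,895.22 × 14.5% = €13,469.81.
Line duty = €13,881.70 + €13,469.81 = €27,351.51.

€27,351.51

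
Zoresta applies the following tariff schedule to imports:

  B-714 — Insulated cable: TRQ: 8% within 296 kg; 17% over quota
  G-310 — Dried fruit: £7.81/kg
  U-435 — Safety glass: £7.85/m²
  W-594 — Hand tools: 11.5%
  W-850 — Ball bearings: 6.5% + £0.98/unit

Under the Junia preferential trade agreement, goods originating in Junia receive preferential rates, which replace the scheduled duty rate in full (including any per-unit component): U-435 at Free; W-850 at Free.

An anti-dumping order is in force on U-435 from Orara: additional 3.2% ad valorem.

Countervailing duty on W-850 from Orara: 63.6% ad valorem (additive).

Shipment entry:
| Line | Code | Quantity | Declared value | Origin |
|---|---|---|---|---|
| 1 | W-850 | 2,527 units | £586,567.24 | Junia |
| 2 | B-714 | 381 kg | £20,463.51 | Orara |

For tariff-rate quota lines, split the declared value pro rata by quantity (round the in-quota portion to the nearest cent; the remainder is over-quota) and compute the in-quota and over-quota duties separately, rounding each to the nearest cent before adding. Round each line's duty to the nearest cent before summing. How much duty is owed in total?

Line 1 (W-850, Junia, 2,527 units, £586,567.24):
Base rate for W-850 is 6.5% + £0.98/unit.
Origin Junia qualifies under the Zoresta–Junia agreement and W-850 is covered: preferential rate Free applies instead.
The additional-duty order on W-850 targets Orara, not Junia; it does not apply.
Duty = £586,567.24 × 0% = £0.00.
Line 2 (B-714, Orara, 381 kg, £20,463.51):
Code B-714 is under a tariff-rate quota (threshold 296 kg). In-quota: 296 kg at 8%; over-quota: 85 kg at 17%.
Pro-rata value split: in-quota = £20,463.51 × 296/381 = £15,898.16; over-quota = £20,463.51 − £15,898.16 = £4,565.35.
In-quota duty = £15,898.16 × 8% = £1,271.85. Over-quota duty = £4,565.35 × 17% = £776.11.
Line duty = £1,271.85 + £776.11 = £2,047.96.
Total = £0.00 + £2,047.96 = £2,047.96.

£2,047.96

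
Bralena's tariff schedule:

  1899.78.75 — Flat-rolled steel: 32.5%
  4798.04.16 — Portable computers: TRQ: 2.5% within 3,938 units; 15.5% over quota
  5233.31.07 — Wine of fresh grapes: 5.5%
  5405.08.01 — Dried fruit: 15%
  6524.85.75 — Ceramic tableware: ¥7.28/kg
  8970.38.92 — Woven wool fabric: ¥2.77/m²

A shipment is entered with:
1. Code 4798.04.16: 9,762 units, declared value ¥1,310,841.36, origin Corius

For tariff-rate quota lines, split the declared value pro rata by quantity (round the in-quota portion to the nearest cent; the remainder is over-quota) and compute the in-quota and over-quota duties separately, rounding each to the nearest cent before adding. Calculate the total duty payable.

¥134,437.11

Line 1 (4798.04.16, Corius, 9,762 units, ¥1,310,841.36):
Code 4798.04.16 is under a tariff-rate quota (threshold 3,938 units). In-quota: 3,938 units at 2.5%; over-quota: 5,824 units at 15.5%.
Pro-rata value split: in-quota = ¥1,310,841.36 × 3,938/9,762 = ¥528,794.64; over-quota = ¥1,310,841.36 − ¥528,794.64 = ¥782,046.72.
In-quota duty = ¥528,794.64 × 2.5% = ¥13,219.87. Over-quota duty = ¥782,046.72 × 15.5% = ¥121,217.24.
Line duty = ¥13,219.87 + ¥121,217.24 = ¥134,437.11.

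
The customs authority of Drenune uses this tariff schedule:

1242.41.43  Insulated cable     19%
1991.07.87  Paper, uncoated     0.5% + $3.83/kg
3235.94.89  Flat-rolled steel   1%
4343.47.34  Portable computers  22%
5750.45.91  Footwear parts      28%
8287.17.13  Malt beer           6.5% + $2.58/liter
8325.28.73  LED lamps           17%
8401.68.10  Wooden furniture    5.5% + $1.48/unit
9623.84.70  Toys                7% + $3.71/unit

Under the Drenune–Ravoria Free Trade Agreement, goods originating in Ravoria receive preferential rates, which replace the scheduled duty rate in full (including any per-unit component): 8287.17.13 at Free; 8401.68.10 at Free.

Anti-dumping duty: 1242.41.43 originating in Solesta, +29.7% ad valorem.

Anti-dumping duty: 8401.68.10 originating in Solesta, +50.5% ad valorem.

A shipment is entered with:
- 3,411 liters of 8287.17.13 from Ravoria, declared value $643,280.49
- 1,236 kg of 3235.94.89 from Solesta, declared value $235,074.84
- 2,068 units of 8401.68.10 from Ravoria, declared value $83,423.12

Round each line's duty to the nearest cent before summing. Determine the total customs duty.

$2,350.75

Line 1 (8287.17.13, Ravoria, 3,411 liters, $643,280.49):
Base rate for 8287.17.13 is 6.5% + $2.58/liter.
Origin Ravoria qualifies under the Drenune–Ravoria agreement and 8287.17.13 is covered: preferential rate Free applies instead.
Duty = $643,280.49 × 0% = $0.00.
Line 2 (3235.94.89, Solesta, 1,236 kg, $235,074.84):
Base rate for 3235.94.89 is 1%.
Duty = $235,074.84 × 1% = $2,350.75.
Line 3 (8401.68.10, Ravoria, 2,068 units, $83,423.12):
Base rate for 8401.68.10 is 5.5% + $1.48/unit.
Origin Ravoria qualifies under the Drenune–Ravoria agreement and 8401.68.10 is covered: preferential rate Free applies instead.
The additional-duty order on 8401.68.10 targets Solesta, not Ravoria; it does not apply.
Duty = $83,423.12 × 0% = $0.00.
Total = $0.00 + $2,350.75 + $0.00 = $2,350.75.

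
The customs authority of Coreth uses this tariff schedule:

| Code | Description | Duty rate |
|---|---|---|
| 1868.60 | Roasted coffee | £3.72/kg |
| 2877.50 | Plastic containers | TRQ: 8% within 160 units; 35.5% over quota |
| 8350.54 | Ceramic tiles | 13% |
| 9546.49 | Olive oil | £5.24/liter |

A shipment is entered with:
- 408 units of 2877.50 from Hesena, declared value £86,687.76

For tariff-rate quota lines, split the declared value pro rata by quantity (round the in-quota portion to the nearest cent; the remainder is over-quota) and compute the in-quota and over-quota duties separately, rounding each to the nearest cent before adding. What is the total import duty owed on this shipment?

£21,425.48

Line 1 (2877.50, Hesena, 408 units, £86,687.76):
Code 2877.50 is under a tariff-rate quota (threshold 160 units). In-quota: 160 units at 8%; over-quota: 248 units at 35.5%.
Pro-rata value split: in-quota = £86,687.76 × 160/408 = £33,995.20; over-quota = £86,687.76 − £33,995.20 = £52,692.56.
In-quota duty = £33,995.20 × 8% = £2,719.62. Over-quota duty = £52,692.56 × 35.5% = £18,705.86.
Line duty = £2,719.62 + £18,705.86 = £21,425.48.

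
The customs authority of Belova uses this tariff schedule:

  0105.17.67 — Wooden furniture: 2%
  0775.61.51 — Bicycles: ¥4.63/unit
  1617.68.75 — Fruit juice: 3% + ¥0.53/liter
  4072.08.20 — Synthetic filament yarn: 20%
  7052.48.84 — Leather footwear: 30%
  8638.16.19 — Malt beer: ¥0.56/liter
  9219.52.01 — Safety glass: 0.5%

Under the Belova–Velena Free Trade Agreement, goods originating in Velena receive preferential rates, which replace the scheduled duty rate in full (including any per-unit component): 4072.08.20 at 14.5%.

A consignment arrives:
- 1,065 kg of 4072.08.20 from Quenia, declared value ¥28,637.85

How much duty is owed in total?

¥5,727.57

Line 1 (4072.08.20, Quenia, 1,065 kg, ¥28,637.85):
Base rate for 4072.08.20 is 20%.
4072.08.20 has an FTA preferential rate, but origin Quenia is not Velena; base rate stands.
Duty = ¥28,637.85 × 20% = ¥5,727.57.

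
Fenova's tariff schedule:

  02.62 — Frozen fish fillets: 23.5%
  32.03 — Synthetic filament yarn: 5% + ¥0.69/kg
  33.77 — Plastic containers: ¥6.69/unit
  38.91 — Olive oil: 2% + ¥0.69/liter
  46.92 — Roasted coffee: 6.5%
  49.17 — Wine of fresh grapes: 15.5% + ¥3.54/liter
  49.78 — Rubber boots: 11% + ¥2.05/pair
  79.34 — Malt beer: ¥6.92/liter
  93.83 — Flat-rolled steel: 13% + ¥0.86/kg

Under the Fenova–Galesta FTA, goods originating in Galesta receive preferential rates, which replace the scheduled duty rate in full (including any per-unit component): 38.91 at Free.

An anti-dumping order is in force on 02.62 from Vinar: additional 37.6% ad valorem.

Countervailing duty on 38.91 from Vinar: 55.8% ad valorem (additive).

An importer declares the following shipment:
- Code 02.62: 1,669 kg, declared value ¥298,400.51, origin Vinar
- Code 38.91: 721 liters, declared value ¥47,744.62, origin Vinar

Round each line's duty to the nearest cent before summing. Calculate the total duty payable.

Line 1 (02.62, Vinar, 1,669 kg, ¥298,400.51):
Base rate for 02.62 is 23.5%.
Additional duty on 02.62 from Vinar: +37.6%. Applied ad valorem rate: 23.5% + 37.6% = 61.1%.
Duty = ¥298,400.51 × 61.1% = ¥182,322.71.
Line 2 (38.91, Vinar, 721 liters, ¥47,744.62):
Base rate for 38.91 is 2% + ¥0.69/liter.
38.91 has an FTA preferential rate, but origin Vinar is not Galesta; base rate stands.
Additional duty on 38.91 from Vinar: +55.8%. Applied ad valorem rate: 2% + 55.8% = 57.8%.
Duty = ¥47,744.62 × 57.8% + 721 × ¥0.69 = ¥28,093.88.
Total = ¥182,322.71 + ¥28,093.88 = ¥210,416.59.

¥210,416.59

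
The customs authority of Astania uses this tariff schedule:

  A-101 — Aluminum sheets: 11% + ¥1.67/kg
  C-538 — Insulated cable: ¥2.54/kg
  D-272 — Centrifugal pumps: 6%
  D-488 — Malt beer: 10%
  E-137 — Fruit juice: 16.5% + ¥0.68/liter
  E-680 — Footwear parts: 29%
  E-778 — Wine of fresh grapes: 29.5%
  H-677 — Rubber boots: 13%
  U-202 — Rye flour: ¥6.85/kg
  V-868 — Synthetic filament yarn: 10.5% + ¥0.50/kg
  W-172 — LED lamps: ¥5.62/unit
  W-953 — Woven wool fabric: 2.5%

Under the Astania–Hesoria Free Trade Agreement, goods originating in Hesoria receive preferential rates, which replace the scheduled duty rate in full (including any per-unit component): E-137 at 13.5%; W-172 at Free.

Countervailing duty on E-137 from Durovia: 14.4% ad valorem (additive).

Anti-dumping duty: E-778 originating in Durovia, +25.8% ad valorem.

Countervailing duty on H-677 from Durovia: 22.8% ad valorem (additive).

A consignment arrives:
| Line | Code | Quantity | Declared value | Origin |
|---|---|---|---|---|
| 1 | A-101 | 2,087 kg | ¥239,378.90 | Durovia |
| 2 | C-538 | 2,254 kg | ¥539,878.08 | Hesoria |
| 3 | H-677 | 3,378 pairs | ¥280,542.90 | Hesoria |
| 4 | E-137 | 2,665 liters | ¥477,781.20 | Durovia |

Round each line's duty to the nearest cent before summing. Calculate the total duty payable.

¥221,459.30

Line 1 (A-101, Durovia, 2,087 kg, ¥239,378.90):
Base rate for A-101 is 11% + ¥1.67/kg.
Duty = ¥239,378.90 × 11% + 2,087 × ¥1.67 = ¥29,816.97.
Line 2 (C-538, Hesoria, 2,254 kg, ¥539,878.08):
Base rate for C-538 is ¥2.54/kg.
Origin Hesoria is the FTA partner but C-538 is not on the preference list; base rate stands.
Duty = 2,254 × ¥2.54 = ¥5,725.16.
Line 3 (H-677, Hesoria, 3,378 pairs, ¥280,542.90):
Base rate for H-677 is 13%.
Origin Hesoria is the FTA partner but H-677 is not on the preference list; base rate stands.
The additional-duty order on H-677 targets Durovia, not Hesoria; it does not apply.
Duty = ¥280,542.90 × 13% = ¥36,470.58.
Line 4 (E-137, Durovia, 2,665 liters, ¥477,781.20):
Base rate for E-137 is 16.5% + ¥0.68/liter.
E-137 has an FTA preferential rate, but origin Durovia is not Hesoria; base rate stands.
Additional duty on E-137 from Durovia: +14.4%. Applied ad valorem rate: 16.5% + 14.4% = 30.9%.
Duty = ¥477,781.20 × 30.9% + 2,665 × ¥0.68 = ¥149,446.59.
Total = ¥29,816.97 + ¥5,725.16 + ¥36,470.58 + ¥149,446.59 = ¥221,459.30.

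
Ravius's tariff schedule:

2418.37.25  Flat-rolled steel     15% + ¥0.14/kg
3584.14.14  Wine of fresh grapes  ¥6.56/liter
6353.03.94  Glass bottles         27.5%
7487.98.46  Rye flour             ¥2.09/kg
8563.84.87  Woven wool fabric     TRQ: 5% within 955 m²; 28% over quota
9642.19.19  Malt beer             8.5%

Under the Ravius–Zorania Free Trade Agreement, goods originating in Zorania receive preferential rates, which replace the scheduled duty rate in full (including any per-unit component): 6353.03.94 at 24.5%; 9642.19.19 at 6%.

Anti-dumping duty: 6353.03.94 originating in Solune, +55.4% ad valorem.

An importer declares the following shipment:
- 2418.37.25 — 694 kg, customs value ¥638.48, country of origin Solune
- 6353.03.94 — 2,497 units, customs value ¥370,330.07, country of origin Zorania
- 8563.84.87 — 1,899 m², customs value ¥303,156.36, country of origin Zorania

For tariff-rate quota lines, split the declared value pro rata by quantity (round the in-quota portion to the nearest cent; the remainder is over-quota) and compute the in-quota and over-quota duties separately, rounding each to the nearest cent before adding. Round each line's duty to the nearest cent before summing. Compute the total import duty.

¥140,742.65

Line 1 (2418.37.25, Solune, 694 kg, ¥638.48):
Base rate for 2418.37.25 is 15% + ¥0.14/kg.
Duty = ¥638.48 × 15% + 694 × ¥0.14 = ¥192.93.
Line 2 (6353.03.94, Zorania, 2,497 units, ¥370,330.07):
Base rate for 6353.03.94 is 27.5%.
Origin Zorania qualifies under the Ravius–Zorania agreement and 6353.03.94 is covered: preferential rate 24.5% applies instead.
The additional-duty order on 6353.03.94 targets Solune, not Zorania; it does not apply.
Duty = ¥370,330.07 × 24.5% = ¥90,730.87.
Line 3 (8563.84.87, Zorania, 1,899 m², ¥303,156.36):
Code 8563.84.87 is under a tariff-rate quota (threshold 955 m²). In-quota: 955 m² at 5%; over-quota: 944 m² at 28%.
Pro-rata value split: in-quota = ¥303,156.36 × 955/1,899 = ¥152,456.20; over-quota = ¥303,156.36 − ¥152,456.20 = ¥150,700.16.
In-quota duty = ¥152,456.20 × 5% = ¥7,622.81. Over-quota duty = ¥150,700.16 × 28% = ¥42,196.04.
Line duty = ¥7,622.81 + ¥42,196.04 = ¥49,818.85.
Total = ¥192.93 + ¥90,730.87 + ¥49,818.85 = ¥140,742.65.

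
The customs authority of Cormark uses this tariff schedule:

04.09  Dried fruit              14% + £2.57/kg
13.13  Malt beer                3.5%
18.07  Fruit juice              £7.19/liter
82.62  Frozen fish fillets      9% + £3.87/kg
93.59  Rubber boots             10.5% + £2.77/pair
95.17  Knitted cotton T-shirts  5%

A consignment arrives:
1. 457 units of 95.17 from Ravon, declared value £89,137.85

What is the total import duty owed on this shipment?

£4,456.89

Line 1 (95.17, Ravon, 457 units, £89,137.85):
Base rate for 95.17 is 5%.
Duty = £89,137.85 × 5% = £4,456.89.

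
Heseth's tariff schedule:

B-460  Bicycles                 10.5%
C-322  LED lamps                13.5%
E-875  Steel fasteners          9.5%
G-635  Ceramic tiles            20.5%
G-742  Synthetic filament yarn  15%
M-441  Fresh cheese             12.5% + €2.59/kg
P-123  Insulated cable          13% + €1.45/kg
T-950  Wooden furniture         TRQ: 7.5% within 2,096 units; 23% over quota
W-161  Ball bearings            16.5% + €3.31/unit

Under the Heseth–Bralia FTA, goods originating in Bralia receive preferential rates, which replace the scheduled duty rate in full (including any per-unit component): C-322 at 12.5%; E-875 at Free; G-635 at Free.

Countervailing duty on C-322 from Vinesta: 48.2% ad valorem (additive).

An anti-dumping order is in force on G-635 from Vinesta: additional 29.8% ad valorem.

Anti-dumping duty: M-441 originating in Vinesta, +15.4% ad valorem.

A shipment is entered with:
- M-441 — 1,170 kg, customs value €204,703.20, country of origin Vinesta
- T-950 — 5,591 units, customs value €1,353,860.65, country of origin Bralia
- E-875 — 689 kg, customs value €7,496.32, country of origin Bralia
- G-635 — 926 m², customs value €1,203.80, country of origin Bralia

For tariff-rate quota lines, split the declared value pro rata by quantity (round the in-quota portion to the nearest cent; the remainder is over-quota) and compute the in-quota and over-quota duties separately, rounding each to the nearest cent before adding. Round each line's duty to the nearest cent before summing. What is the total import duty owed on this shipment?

€292,860.75

Line 1 (M-441, Vinesta, 1,170 kg, €204,703.20):
Base rate for M-441 is 12.5% + €2.59/kg.
Additional duty on M-441 from Vinesta: +15.4%. Applied ad valorem rate: 12.5% + 15.4% = 27.9%.
Duty = €204,703.20 × 27.9% + 1,170 × €2.59 = €60,142.49.
Line 2 (T-950, Bralia, 5,591 units, €1,353,860.65):
Code T-950 is under a tariff-rate quota (threshold 2,096 units). In-quota: 2,096 units at 7.5%; over-quota: 3,495 units at 23%.
Pro-rata value split: in-quota = €1,353,860.65 × 2,096/5,591 = €507,546.40; over-quota = €1,353,860.65 − €507,546.40 = €846,314.25.
In-quota duty = €507,546.40 × 7.5% = €38,065.98. Over-quota duty = €846,314.25 × 23% = €194,652.28.
Line duty = €38,065.98 + €194,652.28 = €232,718.26.
Line 3 (E-875, Bralia, 689 kg, €7,496.32):
Base rate for E-875 is 9.5%.
Origin Bralia qualifies under the Heseth–Bralia agreement and E-875 is covered: preferential rate Free applies instead.
Duty = €7,496.32 × 0% = €0.00.
Line 4 (G-635, Bralia, 926 m², €1,203.80):
Base rate for G-635 is 20.5%.
Origin Bralia qualifies under the Heseth–Bralia agreement and G-635 is covered: preferential rate Free applies instead.
The additional-duty order on G-635 targets Vinesta, not Bralia; it does not apply.
Duty = €1,203.80 × 0% = €0.00.
Total = €60,142.49 + €232,718.26 + €0.00 + €0.00 = €292,860.75.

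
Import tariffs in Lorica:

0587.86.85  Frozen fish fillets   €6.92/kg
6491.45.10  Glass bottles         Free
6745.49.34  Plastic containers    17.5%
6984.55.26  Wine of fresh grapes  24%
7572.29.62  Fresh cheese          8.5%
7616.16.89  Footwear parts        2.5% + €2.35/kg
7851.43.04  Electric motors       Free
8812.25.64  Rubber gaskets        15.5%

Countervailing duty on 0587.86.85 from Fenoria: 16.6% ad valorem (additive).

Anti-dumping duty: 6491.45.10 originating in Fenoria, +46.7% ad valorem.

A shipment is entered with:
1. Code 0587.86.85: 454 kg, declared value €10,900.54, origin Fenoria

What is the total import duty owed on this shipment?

€4,951.17

Line 1 (0587.86.85, Fenoria, 454 kg, €10,900.54):
Base rate for 0587.86.85 is €6.92/kg.
Additional duty on 0587.86.85 from Fenoria: +16.6% ad valorem. Applied ad valorem rate = 16.6%.
Duty = €10,900.54 × 16.6% + 454 × €6.92 = €4,951.17.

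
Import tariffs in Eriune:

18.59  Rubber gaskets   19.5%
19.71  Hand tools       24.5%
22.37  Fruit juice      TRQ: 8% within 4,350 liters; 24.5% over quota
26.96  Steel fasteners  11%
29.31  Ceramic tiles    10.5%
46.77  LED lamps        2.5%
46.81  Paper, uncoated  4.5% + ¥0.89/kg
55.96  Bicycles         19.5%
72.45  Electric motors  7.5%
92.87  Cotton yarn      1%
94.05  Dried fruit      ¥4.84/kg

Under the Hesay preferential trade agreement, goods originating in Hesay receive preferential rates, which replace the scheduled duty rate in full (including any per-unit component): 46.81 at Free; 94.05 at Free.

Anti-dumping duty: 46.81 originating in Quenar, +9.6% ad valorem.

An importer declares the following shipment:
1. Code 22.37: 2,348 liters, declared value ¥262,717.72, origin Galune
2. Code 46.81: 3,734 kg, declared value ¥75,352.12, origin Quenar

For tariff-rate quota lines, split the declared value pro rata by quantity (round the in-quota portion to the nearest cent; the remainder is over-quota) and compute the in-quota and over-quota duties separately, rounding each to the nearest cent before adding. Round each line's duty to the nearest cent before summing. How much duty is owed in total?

Line 1 (22.37, Galune, 2,348 liters, ¥262,717.72):
Code 22.37 is under a tariff-rate quota (threshold 4,350 liters). Quantity 2,348 liters is within the quota, so the in-quota rate 8% applies to the full value.
Duty = ¥262,717.72 × 8% = ¥21,017.42.
Line 2 (46.81, Quenar, 3,734 kg, ¥75,352.12):
Base rate for 46.81 is 4.5% + ¥0.89/kg.
46.81 has an FTA preferential rate, but origin Quenar is not Hesay; base rate stands.
Additional duty on 46.81 from Quenar: +9.6%. Applied ad valorem rate: 4.5% + 9.6% = 14.1%.
Duty = ¥75,352.12 × 14.1% + 3,734 × ¥0.89 = ¥13,947.91.
Total = ¥21,017.42 + ¥13,947.91 = ¥34,965.33.

¥34,965.33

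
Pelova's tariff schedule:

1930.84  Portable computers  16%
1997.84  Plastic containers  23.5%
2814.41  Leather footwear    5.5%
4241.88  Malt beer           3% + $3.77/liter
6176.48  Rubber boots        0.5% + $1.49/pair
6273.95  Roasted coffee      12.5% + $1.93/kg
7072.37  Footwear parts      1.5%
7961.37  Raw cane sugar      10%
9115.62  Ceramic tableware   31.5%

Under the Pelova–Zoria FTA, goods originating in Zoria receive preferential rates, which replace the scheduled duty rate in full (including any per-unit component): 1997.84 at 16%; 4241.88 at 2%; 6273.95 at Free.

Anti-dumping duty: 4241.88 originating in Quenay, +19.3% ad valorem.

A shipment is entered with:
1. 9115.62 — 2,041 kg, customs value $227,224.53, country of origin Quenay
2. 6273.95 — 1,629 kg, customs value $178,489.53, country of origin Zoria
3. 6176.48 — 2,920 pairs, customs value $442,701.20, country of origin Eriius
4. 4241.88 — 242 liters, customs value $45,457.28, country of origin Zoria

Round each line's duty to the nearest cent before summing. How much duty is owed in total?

Line 1 (9115.62, Quenay, 2,041 kg, $227,224.53):
Base rate for 9115.62 is 31.5%.
Duty = $227,224.53 × 31.5% = $71,575.73.
Line 2 (6273.95, Zoria, 1,629 kg, $178,489.53):
Base rate for 6273.95 is 12.5% + $1.93/kg.
Origin Zoria qualifies under the Pelova–Zoria agreement and 6273.95 is covered: preferential rate Free applies instead.
Duty = $178,489.53 × 0% = $0.00.
Line 3 (6176.48, Eriius, 2,920 pairs, $442,701.20):
Base rate for 6176.48 is 0.5% + $1.49/pair.
Duty = $442,701.20 × 0.5% + 2,920 × $1.49 = $6,564.31.
Line 4 (4241.88, Zoria, 242 liters, $45,457.28):
Base rate for 4241.88 is 3% + $3.77/liter.
Origin Zoria qualifies under the Pelova–Zoria agreement and 4241.88 is covered: preferential rate 2% applies instead.
The additional-duty order on 4241.88 targets Quenay, not Zoria; it does not apply.
Duty = $45,457.28 × 2% = $909.15.
Total = $71,575.73 + $0.00 + $6,564.31 + $909.15 = $79,049.19.

$79,049.19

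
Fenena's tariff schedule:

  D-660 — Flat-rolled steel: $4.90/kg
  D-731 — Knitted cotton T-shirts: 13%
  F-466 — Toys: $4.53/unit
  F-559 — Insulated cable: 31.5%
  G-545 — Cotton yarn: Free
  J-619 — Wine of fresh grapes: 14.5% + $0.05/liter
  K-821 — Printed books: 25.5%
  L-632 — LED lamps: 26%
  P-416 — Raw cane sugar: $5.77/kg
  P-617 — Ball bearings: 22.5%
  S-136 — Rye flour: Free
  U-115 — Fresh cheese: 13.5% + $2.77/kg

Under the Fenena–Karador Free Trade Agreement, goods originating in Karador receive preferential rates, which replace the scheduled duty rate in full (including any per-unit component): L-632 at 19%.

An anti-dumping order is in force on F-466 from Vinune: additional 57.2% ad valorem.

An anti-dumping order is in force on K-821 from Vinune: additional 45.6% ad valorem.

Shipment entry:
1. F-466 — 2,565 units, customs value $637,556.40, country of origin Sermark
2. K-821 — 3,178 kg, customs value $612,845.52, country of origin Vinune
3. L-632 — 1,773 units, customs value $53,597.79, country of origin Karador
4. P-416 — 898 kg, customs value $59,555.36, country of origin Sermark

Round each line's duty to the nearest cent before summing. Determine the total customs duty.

$462,717.65

Line 1 (F-466, Sermark, 2,565 units, $637,556.40):
Base rate for F-466 is $4.53/unit.
The additional-duty order on F-466 targets Vinune, not Sermark; it does not apply.
Duty = 2,565 × $4.53 = $11,619.45.
Line 2 (K-821, Vinune, 3,178 kg, $612,845.52):
Base rate for K-821 is 25.5%.
Additional duty on K-821 from Vinune: +45.6%. Applied ad valorem rate: 25.5% + 45.6% = 71.1%.
Duty = $612,845.52 × 71.1% = $435,733.16.
Line 3 (L-632, Karador, 1,773 units, $53,597.79):
Base rate for L-632 is 26%.
Origin Karador qualifies under the Fenena–Karador agreement and L-632 is covered: preferential rate 19% applies instead.
Duty = $53,597.79 × 19% = $10,183.58.
Line 4 (P-416, Sermark, 898 kg, $59,555.36):
Base rate for P-416 is $5.77/kg.
Duty = 898 × $5.77 = $5,181.46.
Total = $11,619.45 + $435,733.16 + $10,183.58 + $5,181.46 = $462,717.65.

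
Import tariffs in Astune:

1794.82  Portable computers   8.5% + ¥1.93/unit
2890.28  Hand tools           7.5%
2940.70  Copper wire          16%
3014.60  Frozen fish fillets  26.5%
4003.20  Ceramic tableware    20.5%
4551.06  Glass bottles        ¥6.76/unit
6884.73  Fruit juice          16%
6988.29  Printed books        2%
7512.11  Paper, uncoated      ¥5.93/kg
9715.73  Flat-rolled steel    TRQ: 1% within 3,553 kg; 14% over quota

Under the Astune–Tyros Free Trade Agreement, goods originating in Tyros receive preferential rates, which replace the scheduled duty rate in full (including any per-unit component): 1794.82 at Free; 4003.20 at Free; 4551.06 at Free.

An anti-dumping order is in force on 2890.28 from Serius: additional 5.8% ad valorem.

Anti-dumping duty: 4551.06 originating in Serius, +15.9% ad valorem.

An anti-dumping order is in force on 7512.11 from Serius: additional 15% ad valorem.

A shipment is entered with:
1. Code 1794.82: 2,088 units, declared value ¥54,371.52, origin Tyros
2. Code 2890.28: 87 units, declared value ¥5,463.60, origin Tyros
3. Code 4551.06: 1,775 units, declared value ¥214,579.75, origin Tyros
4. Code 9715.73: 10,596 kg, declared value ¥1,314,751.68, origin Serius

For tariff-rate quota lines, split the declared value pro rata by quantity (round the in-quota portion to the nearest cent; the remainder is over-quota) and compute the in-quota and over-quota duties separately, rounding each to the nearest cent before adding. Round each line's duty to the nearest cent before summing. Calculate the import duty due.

Line 1 (1794.82, Tyros, 2,088 units, ¥54,371.52):
Base rate for 1794.82 is 8.5% + ¥1.93/unit.
Origin Tyros qualifies under the Astune–Tyros agreement and 1794.82 is covered: preferential rate Free applies instead.
Duty = ¥54,371.52 × 0% = ¥0.00.
Line 2 (2890.28, Tyros, 87 units, ¥5,463.60):
Base rate for 2890.28 is 7.5%.
Origin Tyros is the FTA partner but 2890.28 is not on the preference list; base rate stands.
The additional-duty order on 2890.28 targets Serius, not Tyros; it does not apply.
Duty = ¥5,463.60 × 7.5% = ¥409.77.
Line 3 (4551.06, Tyros, 1,775 units, ¥214,579.75):
Base rate for 4551.06 is ¥6.76/unit.
Origin Tyros qualifies under the Astune–Tyros agreement and 4551.06 is covered: preferential rate Free applies instead.
The additional-duty order on 4551.06 targets Serius, not Tyros; it does not apply.
Duty = ¥214,579.75 × 0% = ¥0.00.
Line 4 (9715.73, Serius, 10,596 kg, ¥1,314,751.68):
Code 9715.73 is under a tariff-rate quota (threshold 3,553 kg). In-quota: 3,553 kg at 1%; over-quota: 7,043 kg at 14%.
Pro-rata value split: in-quota = ¥1,314,751.68 × 3,553/10,596 = ¥440,856.24; over-quota = ¥1,314,751.68 − ¥440,856.24 = ¥873,895.44.
In-quota duty = ¥440,856.24 × 1% = ¥4,408.56. Over-quota duty = ¥873,895.44 × 14% = ¥122,345.36.
Line duty = ¥4,408.56 + ¥122,345.36 = ¥126,753.92.
Total = ¥0.00 + ¥409.77 + ¥0.00 + ¥126,753.92 = ¥127,163.69.

¥127,163.69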